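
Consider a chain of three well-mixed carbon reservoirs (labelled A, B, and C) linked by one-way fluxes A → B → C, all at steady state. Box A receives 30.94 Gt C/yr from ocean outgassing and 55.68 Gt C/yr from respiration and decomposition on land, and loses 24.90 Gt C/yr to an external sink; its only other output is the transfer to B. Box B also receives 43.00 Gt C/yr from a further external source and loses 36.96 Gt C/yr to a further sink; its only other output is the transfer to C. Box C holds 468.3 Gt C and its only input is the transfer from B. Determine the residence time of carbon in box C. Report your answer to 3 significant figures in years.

6.91 yr

Box A: F(A→B) = (30.94 + 55.68) − 24.90 = 61.720 Gt C/yr.
Box B: F(B→C) = (61.720 + 43.00) − 36.96 = 67.760 Gt C/yr.
Box C throughput = its input = 67.760 Gt C/yr; τ = 468.3 / 67.760 = 6.911 yr.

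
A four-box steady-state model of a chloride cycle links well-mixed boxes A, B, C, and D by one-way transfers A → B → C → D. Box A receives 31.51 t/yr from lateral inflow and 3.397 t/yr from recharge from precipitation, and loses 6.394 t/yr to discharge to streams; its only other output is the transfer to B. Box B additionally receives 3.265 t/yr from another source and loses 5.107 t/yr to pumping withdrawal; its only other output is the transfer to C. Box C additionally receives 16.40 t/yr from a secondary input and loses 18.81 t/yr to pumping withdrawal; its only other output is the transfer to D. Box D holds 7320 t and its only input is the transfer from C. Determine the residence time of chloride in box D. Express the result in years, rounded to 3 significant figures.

302 yr

Box A: F(A→B) = (31.51 + 3.397) − 6.394 = 28.513 t/yr.
Box B: F(B→C) = (28.513 + 3.265) − 5.107 = 26.671 t/yr.
Box C: F(C→D) = (26.671 + 16.40) − 18.81 = 24.261 t/yr.
Box D throughput = its input = 24.261 t/yr; τ = 7320 / 24.261 = 301.7 yr.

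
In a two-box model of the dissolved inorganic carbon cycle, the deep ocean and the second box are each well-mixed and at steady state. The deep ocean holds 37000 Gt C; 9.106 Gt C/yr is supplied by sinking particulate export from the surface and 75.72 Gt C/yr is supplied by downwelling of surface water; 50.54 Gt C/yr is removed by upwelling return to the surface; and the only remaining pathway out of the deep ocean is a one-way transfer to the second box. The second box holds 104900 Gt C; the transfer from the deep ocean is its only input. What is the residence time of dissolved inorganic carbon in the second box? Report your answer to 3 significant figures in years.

3060 yr

Balance the deep ocean: ΣF_in = 9.106 + 75.72 = 84.826 Gt C/yr.
Transfer to the second box = ΣF_in − (50.54) = 34.286 Gt C/yr.
At steady state the output of the second box equals its input, 34.286 Gt C/yr.
τ = M / F = 104900 / 34.286 = 3060 yr.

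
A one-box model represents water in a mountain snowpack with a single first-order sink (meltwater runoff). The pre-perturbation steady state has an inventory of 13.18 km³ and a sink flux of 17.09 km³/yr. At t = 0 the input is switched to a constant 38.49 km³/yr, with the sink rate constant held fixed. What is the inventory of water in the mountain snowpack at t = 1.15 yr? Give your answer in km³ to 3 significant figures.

The sink rate constant is k = F₀/M₀ = 17.09/13.18 = 1.297 yr⁻¹.
Solving dM/dt = F₁ − kM with M(0) = M₀ gives M(t) = F₁/k + (M₀ − F₁/k)·e^(−kt).
F₁/k = 38.49/1.297 = 29.684 km³; kt = 1.297 × 1.15 = 1.491, e^(−kt) = 0.2251.
M(1.15) = 29.684 + (13.18 − 29.684) × 0.2251 = 29.684 − 3.715 = 25.969 km³.

26.0 km³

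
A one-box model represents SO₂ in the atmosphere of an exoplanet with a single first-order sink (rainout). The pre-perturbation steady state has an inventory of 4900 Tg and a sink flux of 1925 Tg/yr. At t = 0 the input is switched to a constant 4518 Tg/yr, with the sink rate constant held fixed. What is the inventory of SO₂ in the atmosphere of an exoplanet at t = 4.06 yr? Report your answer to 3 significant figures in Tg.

Residence time τ = M₀/F₀ = 2.545 yr. The eventual steady state is M_∞ = M₀·(F₁/F₀) = 4900 × 4518/1925 = 11500 Tg.
The anomaly ΔM(t) = M(t) − M_∞ decays as ΔM₀·e^(−t/τ) with ΔM₀ = 4900 − 11500 = −6600 Tg.
At t = 4.06 yr, e^(−t/τ) = e^(−1.595) = 0.2029, so ΔM = −1339 Tg and M = 11500 − 1339 = 10161 Tg.

10200 Tg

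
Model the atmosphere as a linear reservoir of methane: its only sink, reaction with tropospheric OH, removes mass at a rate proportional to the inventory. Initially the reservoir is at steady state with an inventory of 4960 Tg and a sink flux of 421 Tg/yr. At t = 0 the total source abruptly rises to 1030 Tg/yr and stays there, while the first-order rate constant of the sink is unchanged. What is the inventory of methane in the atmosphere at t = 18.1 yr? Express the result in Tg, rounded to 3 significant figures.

Residence time τ = M₀/F₀ = 11.78 yr. The eventual steady state is M_∞ = M₀·(F₁/F₀) = 4960 × 1030/421 = 12135 Tg.
The anomaly ΔM(t) = M(t) − M_∞ decays as ΔM₀·e^(−t/τ) with ΔM₀ = 4960 − 12135 = −7175 Tg.
At t = 18.1 yr, e^(−t/τ) = e^(−1.536) = 0.2152, so ΔM = −1544 Tg and M = 12135 − 1544 = 10591 Tg.

10600 Tg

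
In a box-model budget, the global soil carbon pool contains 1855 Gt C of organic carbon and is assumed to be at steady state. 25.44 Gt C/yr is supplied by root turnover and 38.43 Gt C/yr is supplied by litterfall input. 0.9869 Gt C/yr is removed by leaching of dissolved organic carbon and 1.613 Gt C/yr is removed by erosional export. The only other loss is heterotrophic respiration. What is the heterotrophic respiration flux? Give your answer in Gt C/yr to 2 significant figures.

61 Gt C/yr

At steady state ΣF_in = ΣF_out.
ΣF_in = 25.44 + 38.43 = 63.870 Gt C/yr.
Heterotrophic respiration flux = ΣF_in − (0.9869 + 1.613) = 63.870 − 2.600 = 61.27 Gt C/yr.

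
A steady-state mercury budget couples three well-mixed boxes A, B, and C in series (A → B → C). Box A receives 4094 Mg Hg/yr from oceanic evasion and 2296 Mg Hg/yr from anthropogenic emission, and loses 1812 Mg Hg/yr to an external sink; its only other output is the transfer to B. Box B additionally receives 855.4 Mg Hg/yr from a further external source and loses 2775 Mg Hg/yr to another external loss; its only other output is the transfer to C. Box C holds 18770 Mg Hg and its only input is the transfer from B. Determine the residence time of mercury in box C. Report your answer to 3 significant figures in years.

Box A: F(A→B) = (4094 + 2296) − 1812 = 4578.0 Mg Hg/yr.
Box B: F(B→C) = (4578.0 + 855.4) − 2775 = 2658.4 Mg Hg/yr.
Box C throughput = its input = 2658.4 Mg Hg/yr; τ = 18770 / 2658.4 = 7.061 yr.

7.06 yr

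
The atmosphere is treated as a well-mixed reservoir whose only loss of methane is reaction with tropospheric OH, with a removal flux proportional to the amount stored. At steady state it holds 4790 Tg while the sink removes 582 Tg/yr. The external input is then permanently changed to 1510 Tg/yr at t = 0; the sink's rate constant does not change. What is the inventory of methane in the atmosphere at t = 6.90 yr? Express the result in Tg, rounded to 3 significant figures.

9130 Tg

τ = M₀/F₀ = 4790/582 = 8.230 yr; rate constant k = 1/τ.
New steady state M_∞ = F₁/k = F₁·τ = 1510 × 8.230 = 12428 Tg.
M(t) = M_∞ + (M₀ − M_∞)·e^(−t/τ); t/τ = 6.90/8.230 = 0.8384, so e^(−t/τ) = 0.4324.
M(t) = 12428 − 7638 × 0.4324 = 9125.0 Tg.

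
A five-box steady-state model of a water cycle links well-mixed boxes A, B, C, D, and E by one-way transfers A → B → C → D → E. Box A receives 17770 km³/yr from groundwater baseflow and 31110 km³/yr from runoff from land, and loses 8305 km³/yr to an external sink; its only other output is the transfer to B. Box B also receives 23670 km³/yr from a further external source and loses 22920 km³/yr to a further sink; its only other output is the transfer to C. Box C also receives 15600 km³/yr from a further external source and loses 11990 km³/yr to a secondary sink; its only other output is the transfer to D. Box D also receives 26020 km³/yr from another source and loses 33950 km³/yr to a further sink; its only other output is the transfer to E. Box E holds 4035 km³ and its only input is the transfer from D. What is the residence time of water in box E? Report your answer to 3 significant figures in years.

Box A: F(A→B) = (17770 + 31110) − 8305 = 40575 km³/yr.
Box B: F(B→C) = (40575 + 23670) − 22920 = 41325 km³/yr.
Box C: F(C→D) = (41325 + 15600) − 11990 = 44935 km³/yr.
Box D: F(D→E) = (44935 + 26020) − 33950 = 37005 km³/yr.
Box E throughput = its input = 37005 km³/yr; τ = 4035 / 37005 = 0.1090 yr.

0.109 yr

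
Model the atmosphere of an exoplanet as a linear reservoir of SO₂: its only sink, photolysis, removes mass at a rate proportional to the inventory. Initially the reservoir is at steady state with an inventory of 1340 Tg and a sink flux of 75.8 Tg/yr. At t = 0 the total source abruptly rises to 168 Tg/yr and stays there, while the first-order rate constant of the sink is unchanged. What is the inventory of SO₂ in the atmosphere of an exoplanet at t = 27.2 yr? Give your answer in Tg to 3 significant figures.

Residence time τ = M₀/F₀ = 17.68 yr. The eventual steady state is M_∞ = M₀·(F₁/F₀) = 1340 × 168/75.8 = 2969.9 Tg.
The anomaly ΔM(t) = M(t) − M_∞ decays as ΔM₀·e^(−t/τ) with ΔM₀ = 1340 − 2969.9 = −1630 Tg.
At t = 27.2 yr, e^(−t/τ) = e^(−1.539) = 0.2147, so ΔM = −349.9 Tg and M = 2969.9 − 349.9 = 2620.0 Tg.

2620 Tg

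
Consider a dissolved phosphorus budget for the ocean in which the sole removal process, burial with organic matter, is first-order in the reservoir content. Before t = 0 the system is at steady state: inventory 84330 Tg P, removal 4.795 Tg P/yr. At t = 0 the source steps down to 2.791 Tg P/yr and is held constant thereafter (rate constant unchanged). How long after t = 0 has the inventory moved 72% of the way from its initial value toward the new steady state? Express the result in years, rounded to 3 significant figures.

τ = M₀/F₀ = 84330/4.795 = 17590 yr.
The remaining gap fraction is e^(−t/τ); 72% covered ⇒ e^(−t/τ) = 0.280.
t = −τ ln(0.280) = 17590 × 1.273 = 22390 yr.

22400 yr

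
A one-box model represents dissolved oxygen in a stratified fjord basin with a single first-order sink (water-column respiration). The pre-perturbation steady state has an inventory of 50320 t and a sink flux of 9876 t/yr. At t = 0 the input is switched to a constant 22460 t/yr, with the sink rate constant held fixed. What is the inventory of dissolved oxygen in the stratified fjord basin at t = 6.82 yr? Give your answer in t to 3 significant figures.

97600 t

The sink rate constant is k = F₀/M₀ = 9876/50320 = 0.1963 yr⁻¹.
Solving dM/dt = F₁ − kM with M(0) = M₀ gives M(t) = F₁/k + (M₀ − F₁/k)·e^(−kt).
F₁/k = 22460/0.1963 = 114440 t; kt = 0.1963 × 6.82 = 1.339, e^(−kt) = 0.2622.
M(6.82) = 114440 + (50320 − 114440) × 0.2622 = 114440 − 16810 = 97624 t.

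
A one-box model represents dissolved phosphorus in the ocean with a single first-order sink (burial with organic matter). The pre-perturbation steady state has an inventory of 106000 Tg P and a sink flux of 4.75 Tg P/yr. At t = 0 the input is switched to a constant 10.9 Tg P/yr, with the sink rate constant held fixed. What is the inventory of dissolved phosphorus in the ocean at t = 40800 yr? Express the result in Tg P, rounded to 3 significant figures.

221000 Tg P

The sink rate constant is k = F₀/M₀ = 4.75/106000 = 4.481×10^-5 yr⁻¹.
Solving dM/dt = F₁ − kM with M(0) = M₀ gives M(t) = F₁/k + (M₀ − F₁/k)·e^(−kt).
F₁/k = 10.9/4.481×10^-5 = 243240 Tg P; kt = 4.481×10^-5 × 40800 = 1.828, e^(−kt) = 0.1607.
M(40800) = 243240 + (106000 − 243240) × 0.1607 = 243240 − 22050 = 221190 Tg P.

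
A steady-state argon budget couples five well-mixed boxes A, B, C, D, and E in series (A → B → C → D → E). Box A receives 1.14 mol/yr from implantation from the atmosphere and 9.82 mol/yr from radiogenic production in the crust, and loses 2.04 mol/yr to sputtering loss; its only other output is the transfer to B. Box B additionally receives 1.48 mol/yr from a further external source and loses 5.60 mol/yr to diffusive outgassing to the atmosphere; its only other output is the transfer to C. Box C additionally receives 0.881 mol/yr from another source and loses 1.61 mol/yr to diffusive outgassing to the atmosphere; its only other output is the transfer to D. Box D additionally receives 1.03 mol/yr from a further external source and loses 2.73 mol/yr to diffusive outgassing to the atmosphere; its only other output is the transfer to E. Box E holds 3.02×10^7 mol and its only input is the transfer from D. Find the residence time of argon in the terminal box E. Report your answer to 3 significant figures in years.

Box A: F(A→B) = (1.14 + 9.82) − 2.04 = 8.9200 mol/yr.
Box B: F(B→C) = (8.9200 + 1.48) − 5.60 = 4.8000 mol/yr.
Box C: F(C→D) = (4.8000 + 0.881) − 1.61 = 4.0710 mol/yr.
Box D: F(D→E) = (4.0710 + 1.03) − 2.73 = 2.3710 mol/yr.
Box E throughput = its input = 2.3710 mol/yr; τ = 3.02×10^7 / 2.3710 = 1.274×10^7 yr.

1.27×10^7 yr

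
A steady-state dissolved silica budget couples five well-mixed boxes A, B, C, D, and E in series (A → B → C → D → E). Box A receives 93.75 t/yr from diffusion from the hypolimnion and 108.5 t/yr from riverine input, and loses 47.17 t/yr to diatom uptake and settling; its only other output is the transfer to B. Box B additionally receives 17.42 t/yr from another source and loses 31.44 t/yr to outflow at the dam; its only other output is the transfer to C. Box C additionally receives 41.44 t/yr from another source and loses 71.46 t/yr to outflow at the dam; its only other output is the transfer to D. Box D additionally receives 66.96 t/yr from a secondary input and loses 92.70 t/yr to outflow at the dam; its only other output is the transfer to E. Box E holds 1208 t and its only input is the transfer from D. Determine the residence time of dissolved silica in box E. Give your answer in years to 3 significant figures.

14.2 yr

Box A: F(A→B) = (93.75 + 108.5) − 47.17 = 155.08 t/yr.
Box B: F(B→C) = (155.08 + 17.42) − 31.44 = 141.06 t/yr.
Box C: F(C→D) = (141.06 + 41.44) − 71.46 = 111.04 t/yr.
Box D: F(D→E) = (111.04 + 66.96) − 92.70 = 85.300 t/yr.
Box E throughput = its input = 85.300 t/yr; τ = 1208 / 85.300 = 14.16 yr.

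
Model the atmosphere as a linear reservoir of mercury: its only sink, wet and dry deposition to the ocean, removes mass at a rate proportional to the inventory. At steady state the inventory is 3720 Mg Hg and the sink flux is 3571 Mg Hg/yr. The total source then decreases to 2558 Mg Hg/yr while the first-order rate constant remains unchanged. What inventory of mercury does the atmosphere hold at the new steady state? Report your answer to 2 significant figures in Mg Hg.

2700 Mg Hg

Rate constant k = F/M = 3571 / 3720 = 0.9599 yr⁻¹.
At the new steady state, source = k·M_new ⇒ M_new = 2558 / 0.9599 = 2665 Mg Hg.
(Equivalently M_new = M × F_new/F_old = 3720 × 2558/3571.)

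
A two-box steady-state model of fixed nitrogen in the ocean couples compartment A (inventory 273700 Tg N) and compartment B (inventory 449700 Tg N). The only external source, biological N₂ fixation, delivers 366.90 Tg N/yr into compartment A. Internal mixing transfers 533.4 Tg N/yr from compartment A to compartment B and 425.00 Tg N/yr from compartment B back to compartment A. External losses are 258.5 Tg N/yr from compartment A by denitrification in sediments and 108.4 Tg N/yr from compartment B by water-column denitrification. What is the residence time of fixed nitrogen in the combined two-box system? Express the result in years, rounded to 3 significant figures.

Residence time in the combined system uses the total inventory and the total *external* removal — internal exchanges between the two boxes cancel.
M_total = 273700 + 449700 = 723400 Tg N.
ΣF_external_out = 258.5 + 108.4 = 366.90 Tg N/yr.
τ = M_total / ΣF_ext = 723400 / 366.90 = 1972 yr.

1970 yr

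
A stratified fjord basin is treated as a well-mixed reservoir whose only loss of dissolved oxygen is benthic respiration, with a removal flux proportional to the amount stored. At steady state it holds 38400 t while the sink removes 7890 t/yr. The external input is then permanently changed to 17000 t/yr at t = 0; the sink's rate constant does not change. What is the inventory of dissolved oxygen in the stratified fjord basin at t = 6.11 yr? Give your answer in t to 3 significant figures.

70100 t

Residence time τ = M₀/F₀ = 4.867 yr. The eventual steady state is M_∞ = M₀·(F₁/F₀) = 38400 × 17000/7890 = 82738 t.
The anomaly ΔM(t) = M(t) − M_∞ decays as ΔM₀·e^(−t/τ) with ΔM₀ = 38400 − 82738 = −44340 t.
At t = 6.11 yr, e^(−t/τ) = e^(−1.255) = 0.2850, so ΔM = −12630 t and M = 82738 − 12630 = 70103 t.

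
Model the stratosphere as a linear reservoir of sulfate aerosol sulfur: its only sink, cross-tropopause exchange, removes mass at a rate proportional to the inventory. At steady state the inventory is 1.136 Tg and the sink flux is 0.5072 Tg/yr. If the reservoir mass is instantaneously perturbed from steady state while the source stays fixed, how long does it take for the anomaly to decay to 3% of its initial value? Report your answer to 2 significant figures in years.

7.9 yr

For a linear reservoir the anomaly decays as exp(−t/τ) with τ = M/F = 1.136/0.5072 = 2.240 yr.
exp(−t/τ) = 0.03 ⇒ t = −τ ln(0.03) = 2.240 × 3.507 = 7.854 yr.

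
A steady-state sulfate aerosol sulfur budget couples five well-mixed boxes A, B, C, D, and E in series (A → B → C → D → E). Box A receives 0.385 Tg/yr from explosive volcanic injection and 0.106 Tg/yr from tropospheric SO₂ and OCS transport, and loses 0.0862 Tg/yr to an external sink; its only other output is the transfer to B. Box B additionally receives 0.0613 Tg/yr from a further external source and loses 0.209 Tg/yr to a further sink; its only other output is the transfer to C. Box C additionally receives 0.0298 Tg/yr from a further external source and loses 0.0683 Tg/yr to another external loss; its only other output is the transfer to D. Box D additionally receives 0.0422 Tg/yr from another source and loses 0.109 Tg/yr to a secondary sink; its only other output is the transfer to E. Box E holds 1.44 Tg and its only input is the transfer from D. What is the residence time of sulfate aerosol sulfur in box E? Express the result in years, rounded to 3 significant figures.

Box A: F(A→B) = (0.385 + 0.106) − 0.0862 = 0.40480 Tg/yr.
Box B: F(B→C) = (0.40480 + 0.0613) − 0.209 = 0.25710 Tg/yr.
Box C: F(C→D) = (0.25710 + 0.0298) − 0.0683 = 0.21860 Tg/yr.
Box D: F(D→E) = (0.21860 + 0.0422) − 0.109 = 0.15180 Tg/yr.
Box E throughput = its input = 0.15180 Tg/yr; τ = 1.44 / 0.15180 = 9.486 yr.

9.49 yr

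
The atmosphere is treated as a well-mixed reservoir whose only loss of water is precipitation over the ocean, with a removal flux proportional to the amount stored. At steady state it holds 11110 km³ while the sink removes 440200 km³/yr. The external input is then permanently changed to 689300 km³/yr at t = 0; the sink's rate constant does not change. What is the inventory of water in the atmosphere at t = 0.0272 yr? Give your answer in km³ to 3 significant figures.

The sink rate constant is k = F₀/M₀ = 440200/11110 = 39.62 yr⁻¹.
Solving dM/dt = F₁ − kM with M(0) = M₀ gives M(t) = F₁/k + (M₀ − F₁/k)·e^(−kt).
F₁/k = 689300/39.62 = 17397 km³; kt = 39.62 × 0.0272 = 1.078, e^(−kt) = 0.3404.
M(0.0272) = 17397 + (11110 − 17397) × 0.3404 = 17397 − 2140 = 15257 km³.

15300 km³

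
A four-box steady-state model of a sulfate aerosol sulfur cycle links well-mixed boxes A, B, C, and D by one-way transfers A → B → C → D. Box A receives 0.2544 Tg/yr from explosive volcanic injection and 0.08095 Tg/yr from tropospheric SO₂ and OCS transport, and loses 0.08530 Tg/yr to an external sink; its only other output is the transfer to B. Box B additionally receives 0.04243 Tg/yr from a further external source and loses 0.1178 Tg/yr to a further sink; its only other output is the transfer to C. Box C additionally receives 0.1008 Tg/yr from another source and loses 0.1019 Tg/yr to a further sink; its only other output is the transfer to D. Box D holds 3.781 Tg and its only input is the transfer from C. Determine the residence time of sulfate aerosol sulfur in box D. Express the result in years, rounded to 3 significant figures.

Box A: F(A→B) = (0.2544 + 0.08095) − 0.08530 = 0.25005 Tg/yr.
Box B: F(B→C) = (0.25005 + 0.04243) − 0.1178 = 0.17468 Tg/yr.
Box C: F(C→D) = (0.17468 + 0.1008) − 0.1019 = 0.17358 Tg/yr.
Box D throughput = its input = 0.17358 Tg/yr; τ = 3.781 / 0.17358 = 21.78 yr.

21.8 yr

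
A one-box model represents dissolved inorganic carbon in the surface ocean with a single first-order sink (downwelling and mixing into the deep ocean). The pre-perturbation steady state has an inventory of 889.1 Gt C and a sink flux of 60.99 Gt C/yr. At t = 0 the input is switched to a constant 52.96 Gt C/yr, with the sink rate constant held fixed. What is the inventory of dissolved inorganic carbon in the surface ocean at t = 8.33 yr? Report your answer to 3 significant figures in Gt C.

838 Gt C

The sink rate constant is k = F₀/M₀ = 60.99/889.1 = 0.06860 yr⁻¹.
Solving dM/dt = F₁ − kM with M(0) = M₀ gives M(t) = F₁/k + (M₀ − F₁/k)·e^(−kt).
F₁/k = 52.96/0.06860 = 772.04 Gt C; kt = 0.06860 × 8.33 = 0.5714, e^(−kt) = 0.5647.
M(8.33) = 772.04 + (889.1 − 772.04) × 0.5647 = 772.04 + 66.11 = 838.15 Gt C.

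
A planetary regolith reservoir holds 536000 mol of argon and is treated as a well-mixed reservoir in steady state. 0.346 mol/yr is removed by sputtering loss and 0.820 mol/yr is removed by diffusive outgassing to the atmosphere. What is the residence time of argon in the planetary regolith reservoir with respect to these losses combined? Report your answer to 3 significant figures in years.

Total removal = 0.3460 + 0.8200 = 1.1660 mol/yr.
τ = M / ΣF_out = 536000 / 1.1660 = 459700 yr.

460000 yr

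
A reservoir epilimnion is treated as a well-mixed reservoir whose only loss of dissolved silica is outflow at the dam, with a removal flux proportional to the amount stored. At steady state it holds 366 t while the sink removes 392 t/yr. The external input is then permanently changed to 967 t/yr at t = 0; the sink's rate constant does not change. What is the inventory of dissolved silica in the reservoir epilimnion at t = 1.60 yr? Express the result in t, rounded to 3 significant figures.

806 t

τ = M₀/F₀ = 366/392 = 0.9337 yr; rate constant k = 1/τ.
New steady state M_∞ = F₁/k = F₁·τ = 967 × 0.9337 = 902.86 t.
M(t) = M_∞ + (M₀ − M_∞)·e^(−t/τ); t/τ = 1.60/0.9337 = 1.714, so e^(−t/τ) = 0.1802.
M(t) = 902.86 − 536.9 × 0.1802 = 806.12 t.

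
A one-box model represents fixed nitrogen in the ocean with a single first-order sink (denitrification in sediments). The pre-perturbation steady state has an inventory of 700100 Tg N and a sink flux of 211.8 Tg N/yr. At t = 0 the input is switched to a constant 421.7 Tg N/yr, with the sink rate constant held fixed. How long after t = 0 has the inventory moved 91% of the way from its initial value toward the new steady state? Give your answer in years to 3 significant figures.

τ = M₀/F₀ = 700100/211.8 = 3305 yr.
The remaining gap fraction is e^(−t/τ); 91% covered ⇒ e^(−t/τ) = 0.0900.
t = −τ ln(0.0900) = 3305 × 2.408 = 7959 yr.

7960 yr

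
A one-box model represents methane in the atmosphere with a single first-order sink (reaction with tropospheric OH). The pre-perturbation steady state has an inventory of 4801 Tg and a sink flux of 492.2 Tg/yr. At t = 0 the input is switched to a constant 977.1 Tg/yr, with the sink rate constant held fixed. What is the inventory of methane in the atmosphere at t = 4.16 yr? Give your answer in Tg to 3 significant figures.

6440 Tg

τ = M₀/F₀ = 4801/492.2 = 9.754 yr; rate constant k = 1/τ.
New steady state M_∞ = F₁/k = F₁·τ = 977.1 × 9.754 = 9530.8 Tg.
M(t) = M_∞ + (M₀ − M_∞)·e^(−t/τ); t/τ = 4.16/9.754 = 0.4265, so e^(−t/τ) = 0.6528.
M(t) = 9530.8 − 4730 × 0.6528 = 6443.2 Tg.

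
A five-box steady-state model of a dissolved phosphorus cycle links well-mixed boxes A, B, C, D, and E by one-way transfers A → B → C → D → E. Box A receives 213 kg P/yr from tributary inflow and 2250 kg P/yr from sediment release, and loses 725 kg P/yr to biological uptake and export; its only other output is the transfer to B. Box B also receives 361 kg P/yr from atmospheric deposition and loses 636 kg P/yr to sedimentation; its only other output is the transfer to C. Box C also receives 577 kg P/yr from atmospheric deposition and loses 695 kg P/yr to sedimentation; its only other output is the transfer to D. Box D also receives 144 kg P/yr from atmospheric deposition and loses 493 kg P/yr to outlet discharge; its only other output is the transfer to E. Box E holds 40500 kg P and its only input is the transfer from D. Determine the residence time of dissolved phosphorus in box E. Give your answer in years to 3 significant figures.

40.7 yr

Box A: F(A→B) = (213 + 2250) − 725 = 1738.0 kg P/yr.
Box B: F(B→C) = (1738.0 + 361) − 636 = 1463.0 kg P/yr.
Box C: F(C→D) = (1463.0 + 577) − 695 = 1345.0 kg P/yr.
Box D: F(D→E) = (1345.0 + 144) − 493 = 996.00 kg P/yr.
Box E throughput = its input = 996.00 kg P/yr; τ = 40500 / 996.00 = 40.66 yr.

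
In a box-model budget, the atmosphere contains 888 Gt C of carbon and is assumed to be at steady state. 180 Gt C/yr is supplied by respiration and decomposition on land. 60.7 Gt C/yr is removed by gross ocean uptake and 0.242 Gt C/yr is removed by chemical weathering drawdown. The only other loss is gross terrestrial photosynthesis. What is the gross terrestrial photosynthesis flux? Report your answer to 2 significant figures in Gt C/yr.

At steady state ΣF_in = ΣF_out.
ΣF_in = 180.00 Gt C/yr.
Gross terrestrial photosynthesis flux = ΣF_in − (60.7 + 0.242) = 180.00 − 60.94 = 119.1 Gt C/yr.

120 Gt C/yr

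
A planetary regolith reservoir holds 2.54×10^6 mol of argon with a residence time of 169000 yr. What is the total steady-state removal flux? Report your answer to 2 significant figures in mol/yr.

15 mol/yr

F = M / τ = 2.54×10^6 / 169000 = 15.03 mol/yr.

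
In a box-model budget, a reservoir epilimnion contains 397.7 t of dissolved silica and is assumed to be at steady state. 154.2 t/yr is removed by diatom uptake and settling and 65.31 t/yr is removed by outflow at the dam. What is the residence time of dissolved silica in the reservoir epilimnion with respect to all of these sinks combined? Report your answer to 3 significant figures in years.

1.81 yr

Total removal flux = 154.2 + 65.31 = 219.51 t/yr.
τ = M / ΣF_out = 397.7 / 219.51 = 1.812 yr.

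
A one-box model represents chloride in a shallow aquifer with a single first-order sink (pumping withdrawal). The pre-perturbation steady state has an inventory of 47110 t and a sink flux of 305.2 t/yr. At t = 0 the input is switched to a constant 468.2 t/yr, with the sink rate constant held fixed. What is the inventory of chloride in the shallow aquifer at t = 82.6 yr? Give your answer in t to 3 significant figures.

57500 t

The sink rate constant is k = F₀/M₀ = 305.2/47110 = 0.006478 yr⁻¹.
Solving dM/dt = F₁ − kM with M(0) = M₀ gives M(t) = F₁/k + (M₀ − F₁/k)·e^(−kt).
F₁/k = 468.2/0.006478 = 72270 t; kt = 0.006478 × 82.6 = 0.5351, e^(−kt) = 0.5856.
M(82.6) = 72270 + (47110 − 72270) × 0.5856 = 72270 − 14730 = 57536 t.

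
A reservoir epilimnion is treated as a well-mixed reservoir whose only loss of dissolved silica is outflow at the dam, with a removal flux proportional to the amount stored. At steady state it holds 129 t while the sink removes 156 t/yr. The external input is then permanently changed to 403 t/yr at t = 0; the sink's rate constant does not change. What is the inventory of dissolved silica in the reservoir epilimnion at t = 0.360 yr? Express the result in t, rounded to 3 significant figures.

Residence time τ = M₀/F₀ = 0.8269 yr. The eventual steady state is M_∞ = M₀·(F₁/F₀) = 129 × 403/156 = 333.25 t.
The anomaly ΔM(t) = M(t) − M_∞ decays as ΔM₀·e^(−t/τ) with ΔM₀ = 129 − 333.25 = −204.2 t.
At t = 0.360 yr, e^(−t/τ) = e^(−0.4353) = 0.6470, so ΔM = −132.2 t and M = 333.25 − 132.2 = 201.09 t.

201 t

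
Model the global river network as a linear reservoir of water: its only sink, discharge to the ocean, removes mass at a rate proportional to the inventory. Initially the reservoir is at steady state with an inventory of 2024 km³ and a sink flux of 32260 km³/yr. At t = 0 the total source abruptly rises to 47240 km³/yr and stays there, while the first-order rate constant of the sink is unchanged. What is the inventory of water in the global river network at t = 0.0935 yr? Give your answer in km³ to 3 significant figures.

τ = M₀/F₀ = 2024/32260 = 0.06274 yr; rate constant k = 1/τ.
New steady state M_∞ = F₁/k = F₁·τ = 47240 × 0.06274 = 2963.8 km³.
M(t) = M_∞ + (M₀ − M_∞)·e^(−t/τ); t/τ = 0.0935/0.06274 = 1.490, so e^(−t/τ) = 0.2253.
M(t) = 2963.8 − 939.8 × 0.2253 = 2752.1 km³.

2750 km³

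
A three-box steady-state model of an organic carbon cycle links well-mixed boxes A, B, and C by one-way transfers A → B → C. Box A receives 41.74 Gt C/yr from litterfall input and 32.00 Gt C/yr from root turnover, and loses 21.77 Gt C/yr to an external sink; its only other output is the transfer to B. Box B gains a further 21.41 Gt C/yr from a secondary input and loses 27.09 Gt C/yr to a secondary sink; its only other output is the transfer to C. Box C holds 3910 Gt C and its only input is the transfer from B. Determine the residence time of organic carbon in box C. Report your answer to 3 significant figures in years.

Box A: F(A→B) = (41.74 + 32.00) − 21.77 = 51.970 Gt C/yr.
Box B: F(B→C) = (51.970 + 21.41) − 27.09 = 46.290 Gt C/yr.
Box C throughput = its input = 46.290 Gt C/yr; τ = 3910 / 46.290 = 84.47 yr.

84.5 yr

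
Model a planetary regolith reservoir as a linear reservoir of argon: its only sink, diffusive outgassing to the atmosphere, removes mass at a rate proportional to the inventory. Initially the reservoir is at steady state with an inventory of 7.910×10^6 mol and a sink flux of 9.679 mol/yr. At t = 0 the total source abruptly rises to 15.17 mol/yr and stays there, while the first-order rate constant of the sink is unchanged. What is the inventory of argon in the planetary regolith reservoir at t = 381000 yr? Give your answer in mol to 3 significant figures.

τ = M₀/F₀ = 7.910×10^6/9.679 = 817200 yr; rate constant k = 1/τ.
New steady state M_∞ = F₁/k = F₁·τ = 15.17 × 817200 = 1.2397×10^7 mol.
M(t) = M_∞ + (M₀ − M_∞)·e^(−t/τ); t/τ = 381000/817200 = 0.4662, so e^(−t/τ) = 0.6274.
M(t) = 1.2397×10^7 − 4.487×10^6 × 0.6274 = 9.5821×10^6 mol.

9.58×10^6 mol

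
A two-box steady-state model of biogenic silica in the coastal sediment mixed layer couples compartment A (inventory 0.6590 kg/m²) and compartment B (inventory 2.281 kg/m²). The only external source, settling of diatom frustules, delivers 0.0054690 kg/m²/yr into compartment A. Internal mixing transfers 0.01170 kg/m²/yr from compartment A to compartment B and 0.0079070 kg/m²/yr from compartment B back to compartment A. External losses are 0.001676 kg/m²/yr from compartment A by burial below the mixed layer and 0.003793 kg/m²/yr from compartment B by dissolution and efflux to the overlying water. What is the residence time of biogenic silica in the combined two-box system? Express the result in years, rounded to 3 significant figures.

538 yr

Residence time in the combined system uses the total inventory and the total *external* removal — internal exchanges between the two boxes cancel.
M_total = 0.6590 + 2.281 = 2.9400 kg/m².
ΣF_external_out = 0.001676 + 0.003793 = 0.0054690 kg/m²/yr.
τ = M_total / ΣF_ext = 2.9400 / 0.0054690 = 537.6 yr.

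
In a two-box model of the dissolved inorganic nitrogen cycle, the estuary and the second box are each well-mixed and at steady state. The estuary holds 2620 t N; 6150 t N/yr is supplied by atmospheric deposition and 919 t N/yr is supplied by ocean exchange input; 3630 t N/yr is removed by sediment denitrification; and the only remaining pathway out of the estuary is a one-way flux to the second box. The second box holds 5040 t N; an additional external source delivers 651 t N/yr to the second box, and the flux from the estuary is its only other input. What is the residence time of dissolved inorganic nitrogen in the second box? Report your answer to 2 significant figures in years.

Balance the estuary: ΣF_in = 6150 + 919 = 7069.0 t N/yr.
Flux to the second box = ΣF_in − (3630) = 3439.0 t N/yr.
Total input to the second box = 3439.0 + 651 = 4090.0 t N/yr; at steady state this equals its total output.
τ = M / F = 5040 / 4090.0 = 1.232 yr.

1.2 yr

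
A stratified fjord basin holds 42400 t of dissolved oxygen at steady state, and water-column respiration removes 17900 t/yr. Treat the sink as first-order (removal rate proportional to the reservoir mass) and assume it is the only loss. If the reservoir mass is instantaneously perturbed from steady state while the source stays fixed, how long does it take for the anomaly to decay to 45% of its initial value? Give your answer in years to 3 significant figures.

For a linear reservoir the anomaly decays as exp(−t/τ) with τ = M/F = 42400/17900 = 2.369 yr.
exp(−t/τ) = 0.45 ⇒ t = −τ ln(0.45) = 2.369 × 0.7985 = 1.891 yr.

1.89 yr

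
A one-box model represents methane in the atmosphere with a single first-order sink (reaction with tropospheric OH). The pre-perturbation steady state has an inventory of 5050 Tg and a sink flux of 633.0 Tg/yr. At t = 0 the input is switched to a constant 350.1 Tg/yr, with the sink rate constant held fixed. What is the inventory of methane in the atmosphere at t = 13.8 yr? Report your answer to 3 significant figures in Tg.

The sink rate constant is k = F₀/M₀ = 633.0/5050 = 0.1253 yr⁻¹.
Solving dM/dt = F₁ − kM with M(0) = M₀ gives M(t) = F₁/k + (M₀ − F₁/k)·e^(−kt).
F₁/k = 350.1/0.1253 = 2793.1 Tg; kt = 0.1253 × 13.8 = 1.730, e^(−kt) = 0.1773.
M(13.8) = 2793.1 + (5050 − 2793.1) × 0.1773 = 2793.1 + 400.2 = 3193.3 Tg.

3190 Tg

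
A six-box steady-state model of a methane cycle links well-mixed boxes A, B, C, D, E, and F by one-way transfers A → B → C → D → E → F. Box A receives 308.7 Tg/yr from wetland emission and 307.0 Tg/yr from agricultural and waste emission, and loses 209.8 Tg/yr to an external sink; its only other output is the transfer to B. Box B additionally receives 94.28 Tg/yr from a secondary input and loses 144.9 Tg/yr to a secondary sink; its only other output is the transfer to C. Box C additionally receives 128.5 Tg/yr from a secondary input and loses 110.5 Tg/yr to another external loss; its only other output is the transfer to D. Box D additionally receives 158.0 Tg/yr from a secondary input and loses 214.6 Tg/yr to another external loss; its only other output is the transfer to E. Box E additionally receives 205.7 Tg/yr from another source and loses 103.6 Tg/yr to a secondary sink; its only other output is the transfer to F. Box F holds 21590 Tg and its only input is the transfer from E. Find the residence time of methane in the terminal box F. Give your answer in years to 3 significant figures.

51.6 yr

Box A: F(A→B) = (308.7 + 307.0) − 209.8 = 405.90 Tg/yr.
Box B: F(B→C) = (405.90 + 94.28) − 144.9 = 355.28 Tg/yr.
Box C: F(C→D) = (355.28 + 128.5) − 110.5 = 373.28 Tg/yr.
Box D: F(D→E) = (373.28 + 158.0) − 214.6 = 316.68 Tg/yr.
Box E: F(E→F) = (316.68 + 205.7) − 103.6 = 418.78 Tg/yr.
Box F throughput = its input = 418.78 Tg/yr; τ = 21590 / 418.78 = 51.55 yr.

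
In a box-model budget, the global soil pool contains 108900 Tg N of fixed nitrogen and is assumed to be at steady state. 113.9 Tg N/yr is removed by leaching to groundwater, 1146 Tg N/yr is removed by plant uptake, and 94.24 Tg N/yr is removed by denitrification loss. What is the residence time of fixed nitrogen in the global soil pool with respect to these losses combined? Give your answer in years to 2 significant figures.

80 yr

Total removal = 113.9 + 1146 + 94.24 = 1354.1 Tg N/yr.
τ = M / ΣF_out = 108900 / 1354.1 = 80.42 yr.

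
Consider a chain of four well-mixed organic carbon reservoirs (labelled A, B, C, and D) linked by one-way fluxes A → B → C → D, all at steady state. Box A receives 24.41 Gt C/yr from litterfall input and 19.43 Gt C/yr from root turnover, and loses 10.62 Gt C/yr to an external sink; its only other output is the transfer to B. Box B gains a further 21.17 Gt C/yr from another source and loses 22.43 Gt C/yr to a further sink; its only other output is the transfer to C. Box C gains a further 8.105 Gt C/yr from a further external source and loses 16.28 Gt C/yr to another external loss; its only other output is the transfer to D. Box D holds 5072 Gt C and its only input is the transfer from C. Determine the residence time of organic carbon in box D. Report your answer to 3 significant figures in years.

213 yr

Box A: F(A→B) = (24.41 + 19.43) − 10.62 = 33.220 Gt C/yr.
Box B: F(B→C) = (33.220 + 21.17) − 22.43 = 31.960 Gt C/yr.
Box C: F(C→D) = (31.960 + 8.105) − 16.28 = 23.785 Gt C/yr.
Box D throughput = its input = 23.785 Gt C/yr; τ = 5072 / 23.785 = 213.2 yr.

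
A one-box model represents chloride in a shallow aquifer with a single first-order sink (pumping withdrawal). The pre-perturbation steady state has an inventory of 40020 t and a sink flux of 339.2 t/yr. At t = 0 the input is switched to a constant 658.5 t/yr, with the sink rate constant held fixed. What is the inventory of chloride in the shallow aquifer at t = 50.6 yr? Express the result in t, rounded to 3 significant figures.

53200 t

τ = M₀/F₀ = 40020/339.2 = 118.0 yr; rate constant k = 1/τ.
New steady state M_∞ = F₁/k = F₁·τ = 658.5 × 118.0 = 77692 t.
M(t) = M_∞ + (M₀ − M_∞)·e^(−t/τ); t/τ = 50.6/118.0 = 0.4289, so e^(−t/τ) = 0.6512.
M(t) = 77692 − 37670 × 0.6512 = 53158 t.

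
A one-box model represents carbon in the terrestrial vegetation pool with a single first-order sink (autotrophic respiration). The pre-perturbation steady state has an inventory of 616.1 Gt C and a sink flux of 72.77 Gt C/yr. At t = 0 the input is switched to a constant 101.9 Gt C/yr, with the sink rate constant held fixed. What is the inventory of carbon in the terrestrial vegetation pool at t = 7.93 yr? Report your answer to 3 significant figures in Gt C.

766 Gt C

The sink rate constant is k = F₀/M₀ = 72.77/616.1 = 0.1181 yr⁻¹.
Solving dM/dt = F₁ − kM with M(0) = M₀ gives M(t) = F₁/k + (M₀ − F₁/k)·e^(−kt).
F₁/k = 101.9/0.1181 = 862.73 Gt C; kt = 0.1181 × 7.93 = 0.9366, e^(−kt) = 0.3919.
M(7.93) = 862.73 + (616.1 − 862.73) × 0.3919 = 862.73 − 96.66 = 766.06 Gt C.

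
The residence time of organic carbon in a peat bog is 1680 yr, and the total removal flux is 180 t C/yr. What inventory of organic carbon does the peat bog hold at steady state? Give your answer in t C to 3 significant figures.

302000 t C

τ = M/F ⇒ M = τ × F = 1680 × 180 = 302400 t C.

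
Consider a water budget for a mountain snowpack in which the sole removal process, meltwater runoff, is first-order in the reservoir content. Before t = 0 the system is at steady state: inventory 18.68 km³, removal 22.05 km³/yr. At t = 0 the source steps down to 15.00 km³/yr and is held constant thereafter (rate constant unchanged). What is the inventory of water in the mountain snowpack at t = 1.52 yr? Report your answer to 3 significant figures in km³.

13.7 km³

Residence time τ = M₀/F₀ = 0.8472 yr. The eventual steady state is M_∞ = M₀·(F₁/F₀) = 18.68 × 15.00/22.05 = 12.707 km³.
The anomaly ΔM(t) = M(t) − M_∞ decays as ΔM₀·e^(−t/τ) with ΔM₀ = 18.68 − 12.707 = 5.973 km³.
At t = 1.52 yr, e^(−t/τ) = e^(−1.794) = 0.1663, so ΔM = 0.9930 km³ and M = 12.707 + 0.9930 = 13.700 km³.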